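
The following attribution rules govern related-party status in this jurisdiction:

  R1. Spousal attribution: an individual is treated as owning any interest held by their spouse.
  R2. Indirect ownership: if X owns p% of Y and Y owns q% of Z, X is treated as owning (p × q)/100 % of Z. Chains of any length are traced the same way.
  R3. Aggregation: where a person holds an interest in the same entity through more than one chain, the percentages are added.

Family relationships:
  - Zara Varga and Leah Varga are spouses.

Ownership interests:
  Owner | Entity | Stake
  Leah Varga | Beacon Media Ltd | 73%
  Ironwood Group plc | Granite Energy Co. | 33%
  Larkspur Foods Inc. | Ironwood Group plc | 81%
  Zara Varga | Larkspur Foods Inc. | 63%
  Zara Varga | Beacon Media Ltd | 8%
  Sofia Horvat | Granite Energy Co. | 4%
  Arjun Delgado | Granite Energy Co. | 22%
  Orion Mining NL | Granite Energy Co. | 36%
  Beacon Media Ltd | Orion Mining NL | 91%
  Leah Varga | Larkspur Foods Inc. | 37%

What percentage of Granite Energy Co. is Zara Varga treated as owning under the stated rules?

53.2656%

By spousal attribution (R1), Zara Varga is treated as also owning Leah Varga's interest in Larkspur Foods Inc, giving 63% + 37% = 100%.
By spousal attribution (R1), Zara Varga is treated as also owning Leah Varga's interest in Beacon Media Ltd, giving 8% + 73% = 81%.
Chain via Larkspur Foods Inc. → Ironwood Group plc (R2): 100% × 81% × 33% = 26.73% of Granite Energy Co.
Chain via Beacon Media Ltd → Orion Mining NL (R2): 81% × 91% × 36% = 26.5356% of Granite Energy Co.
Aggregating (R3): 26.73% + 26.5356% = 53.2656%.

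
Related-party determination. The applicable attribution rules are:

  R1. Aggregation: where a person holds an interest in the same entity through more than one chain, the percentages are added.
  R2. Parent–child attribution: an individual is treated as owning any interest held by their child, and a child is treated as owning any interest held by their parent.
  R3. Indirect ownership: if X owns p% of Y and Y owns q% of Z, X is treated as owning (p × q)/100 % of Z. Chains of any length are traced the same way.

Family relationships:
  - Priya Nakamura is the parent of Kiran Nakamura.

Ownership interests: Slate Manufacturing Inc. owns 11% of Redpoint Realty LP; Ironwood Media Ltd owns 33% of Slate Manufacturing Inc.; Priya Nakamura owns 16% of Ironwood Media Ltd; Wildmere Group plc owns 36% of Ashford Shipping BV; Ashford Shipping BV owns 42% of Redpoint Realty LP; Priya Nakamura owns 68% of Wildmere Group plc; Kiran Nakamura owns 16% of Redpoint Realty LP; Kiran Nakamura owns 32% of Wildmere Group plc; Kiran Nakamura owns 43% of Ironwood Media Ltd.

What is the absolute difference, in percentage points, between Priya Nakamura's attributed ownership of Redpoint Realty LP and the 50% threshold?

By parent–child attribution (R2), Priya Nakamura is treated as also owning Kiran Nakamura's interest in Ironwood Media Ltd, giving 16% + 43% = 59%.
By parent–child attribution (R2), Priya Nakamura is treated as also owning Kiran Nakamura's interest in Wildmere Group plc, giving 68% + 32% = 100%.
By parent–child attribution (R2), Priya Nakamura is treated as owning Kiran Nakamura's 16% interest in Redpoint Realty LP.
Chain via Ironwood Media Ltd → Slate Manufacturing Inc. (R3): 59% × 33% × 11% = 2.1417% of Redpoint Realty LP.
Chain via Wildmere Group plc → Ashford Shipping BV (R3): 100% × 36% × 42% = 15.12% of Redpoint Realty LP.
Direct interest in Redpoint Realty LP: 16%.
Aggregating (R1): 2.1417% + 15.12% + 16% = 33.2617%.
33.2617% falls short of the 50% threshold by 16.7383 percentage points.

16.7383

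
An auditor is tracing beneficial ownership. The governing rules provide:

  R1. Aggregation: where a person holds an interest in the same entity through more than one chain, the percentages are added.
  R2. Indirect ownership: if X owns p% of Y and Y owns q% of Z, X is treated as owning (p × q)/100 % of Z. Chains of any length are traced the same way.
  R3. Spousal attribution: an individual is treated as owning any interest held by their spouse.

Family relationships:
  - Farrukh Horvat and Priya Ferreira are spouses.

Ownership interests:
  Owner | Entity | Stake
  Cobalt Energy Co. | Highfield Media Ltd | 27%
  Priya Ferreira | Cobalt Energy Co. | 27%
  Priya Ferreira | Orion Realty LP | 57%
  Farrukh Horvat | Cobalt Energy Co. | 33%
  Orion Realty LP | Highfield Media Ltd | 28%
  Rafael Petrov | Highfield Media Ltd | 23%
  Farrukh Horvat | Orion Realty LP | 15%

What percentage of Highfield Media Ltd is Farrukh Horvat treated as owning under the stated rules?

36.36%

By spousal attribution (R3), Farrukh Horvat is treated as also owning Priya Ferreira's interest in Orion Realty LP, giving 15% + 57% = 72%.
By spousal attribution (R3), Farrukh Horvat is treated as also owning Priya Ferreira's interest in Cobalt Energy Co, giving 33% + 27% = 60%.
Chain via Orion Realty LP (R2): 72% × 28% = 20.16% of Highfield Media Ltd.
Chain via Cobalt Energy Co. (R2): 60% × 27% = 16.2% of Highfield Media Ltd.
Aggregating (R1): 20.16% + 16.2% = 36.36%.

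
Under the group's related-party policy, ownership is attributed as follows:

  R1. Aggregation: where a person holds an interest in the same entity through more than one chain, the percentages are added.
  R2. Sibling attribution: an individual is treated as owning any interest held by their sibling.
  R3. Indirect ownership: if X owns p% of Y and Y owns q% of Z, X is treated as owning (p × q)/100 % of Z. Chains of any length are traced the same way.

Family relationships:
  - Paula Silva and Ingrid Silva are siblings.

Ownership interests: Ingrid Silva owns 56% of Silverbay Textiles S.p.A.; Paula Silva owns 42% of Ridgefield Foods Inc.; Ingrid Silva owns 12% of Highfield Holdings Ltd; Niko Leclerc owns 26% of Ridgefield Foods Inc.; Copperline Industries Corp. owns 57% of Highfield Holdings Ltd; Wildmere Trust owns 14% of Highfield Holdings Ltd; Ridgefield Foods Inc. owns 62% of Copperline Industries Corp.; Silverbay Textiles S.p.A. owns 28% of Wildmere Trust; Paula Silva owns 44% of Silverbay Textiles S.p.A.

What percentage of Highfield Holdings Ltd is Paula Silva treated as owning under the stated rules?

30.7628%

By sibling attribution (R2), Paula Silva is treated as also owning Ingrid Silva's interest in Silverbay Textiles S.p.A, giving 44% + 56% = 100%.
By sibling attribution (R2), Paula Silva is treated as owning Ingrid Silva's 12% interest in Highfield Holdings Ltd.
Chain via Silverbay Textiles S.p.A. → Wildmere Trust (R3): 100% × 28% × 14% = 3.92% of Highfield Holdings Ltd.
Chain via Ridgefield Foods Inc. → Copperline Industries Corp. (R3): 42% × 62% × 57% = 14.8428% of Highfield Holdings Ltd.
Direct interest in Highfield Holdings Ltd: 12%.
Aggregating (R1): 3.92% + 14.8428% + 12% = 30.7628%.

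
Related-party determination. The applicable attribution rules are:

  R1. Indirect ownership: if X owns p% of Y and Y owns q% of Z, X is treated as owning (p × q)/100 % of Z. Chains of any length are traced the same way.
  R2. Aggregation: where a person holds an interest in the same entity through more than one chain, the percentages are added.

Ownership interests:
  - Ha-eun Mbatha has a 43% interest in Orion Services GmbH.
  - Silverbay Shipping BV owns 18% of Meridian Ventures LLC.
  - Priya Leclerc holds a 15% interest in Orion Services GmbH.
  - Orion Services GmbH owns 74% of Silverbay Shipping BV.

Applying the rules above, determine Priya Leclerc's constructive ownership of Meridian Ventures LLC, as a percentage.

1.998%

Chain via Orion Services GmbH → Silverbay Shipping BV (R1): 15% × 74% × 18% = 1.998% of Meridian Ventures LLC.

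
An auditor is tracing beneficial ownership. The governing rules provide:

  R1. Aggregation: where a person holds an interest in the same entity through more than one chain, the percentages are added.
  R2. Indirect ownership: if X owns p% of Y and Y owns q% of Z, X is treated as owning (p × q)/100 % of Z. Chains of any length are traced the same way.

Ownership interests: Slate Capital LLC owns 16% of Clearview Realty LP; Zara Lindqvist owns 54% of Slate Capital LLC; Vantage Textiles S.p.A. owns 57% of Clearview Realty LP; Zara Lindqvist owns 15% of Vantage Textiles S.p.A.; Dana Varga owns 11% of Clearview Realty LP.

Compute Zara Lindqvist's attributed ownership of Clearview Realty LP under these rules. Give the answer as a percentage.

17.19%

Chain via Vantage Textiles S.p.A. (R2): 15% × 57% = 8.55% of Clearview Realty LP.
Chain via Slate Capital LLC (R2): 54% × 16% = 8.64% of Clearview Realty LP.
Aggregating (R1): 8.55% + 8.64% = 17.19%.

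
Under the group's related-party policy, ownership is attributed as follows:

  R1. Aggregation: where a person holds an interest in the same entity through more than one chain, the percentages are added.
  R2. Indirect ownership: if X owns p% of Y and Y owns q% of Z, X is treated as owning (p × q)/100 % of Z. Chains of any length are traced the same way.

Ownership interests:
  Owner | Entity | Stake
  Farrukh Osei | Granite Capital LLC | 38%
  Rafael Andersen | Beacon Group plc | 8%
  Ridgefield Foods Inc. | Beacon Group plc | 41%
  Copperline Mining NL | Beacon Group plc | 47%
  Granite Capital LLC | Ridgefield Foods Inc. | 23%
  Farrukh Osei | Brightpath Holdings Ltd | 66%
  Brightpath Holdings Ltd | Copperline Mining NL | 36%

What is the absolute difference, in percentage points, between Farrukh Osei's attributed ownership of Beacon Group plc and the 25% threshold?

Chain via Brightpath Holdings Ltd → Copperline Mining NL (R2): 66% × 36% × 47% = 11.1672% of Beacon Group plc.
Chain via Granite Capital LLC → Ridgefield Foods Inc. (R2): 38% × 23% × 41% = 3.5834% of Beacon Group plc.
Aggregating (R1): 11.1672% + 3.5834% = 14.7506%.
14.7506% falls short of the 25% threshold by 10.2494 percentage points.

10.2494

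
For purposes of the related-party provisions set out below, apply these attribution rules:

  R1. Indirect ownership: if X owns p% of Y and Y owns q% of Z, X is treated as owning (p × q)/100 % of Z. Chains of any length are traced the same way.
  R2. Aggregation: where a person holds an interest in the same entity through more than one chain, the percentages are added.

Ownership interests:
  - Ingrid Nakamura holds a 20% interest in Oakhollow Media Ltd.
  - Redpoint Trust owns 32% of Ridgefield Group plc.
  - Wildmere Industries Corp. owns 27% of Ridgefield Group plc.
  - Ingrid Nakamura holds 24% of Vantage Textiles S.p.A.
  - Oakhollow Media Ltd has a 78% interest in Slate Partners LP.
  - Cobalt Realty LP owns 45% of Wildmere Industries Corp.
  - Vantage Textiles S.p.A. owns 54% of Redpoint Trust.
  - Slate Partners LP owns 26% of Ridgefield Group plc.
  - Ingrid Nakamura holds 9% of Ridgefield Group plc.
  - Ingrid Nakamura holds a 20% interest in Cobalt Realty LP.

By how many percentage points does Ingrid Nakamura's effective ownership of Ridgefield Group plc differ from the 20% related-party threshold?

0.3668

Chain via Vantage Textiles S.p.A. → Redpoint Trust (R1): 24% × 54% × 32% = 4.1472% of Ridgefield Group plc.
Chain via Cobalt Realty LP → Wildmere Industries Corp. (R1): 20% × 45% × 27% = 2.43% of Ridgefield Group plc.
Chain via Oakhollow Media Ltd → Slate Partners LP (R1): 20% × 78% × 26% = 4.056% of Ridgefield Group plc.
Direct interest in Ridgefield Group plc: 9%.
Aggregating (R2): 4.1472% + 2.43% + 4.056% + 9% = 19.6332%.
19.6332% falls short of the 20% threshold by 0.3668 percentage points.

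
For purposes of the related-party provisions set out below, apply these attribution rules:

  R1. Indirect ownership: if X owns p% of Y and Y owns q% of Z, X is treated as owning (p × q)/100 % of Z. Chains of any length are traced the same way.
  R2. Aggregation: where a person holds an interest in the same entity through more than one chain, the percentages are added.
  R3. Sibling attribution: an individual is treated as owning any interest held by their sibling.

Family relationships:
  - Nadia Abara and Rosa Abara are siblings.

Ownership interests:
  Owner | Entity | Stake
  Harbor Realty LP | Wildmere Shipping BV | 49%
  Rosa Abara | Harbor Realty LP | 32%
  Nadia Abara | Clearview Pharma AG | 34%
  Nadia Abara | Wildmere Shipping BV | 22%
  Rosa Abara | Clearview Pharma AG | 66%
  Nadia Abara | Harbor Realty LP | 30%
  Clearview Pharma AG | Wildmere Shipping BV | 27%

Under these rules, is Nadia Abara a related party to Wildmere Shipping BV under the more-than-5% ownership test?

Yes

By sibling attribution (R3), Nadia Abara is treated as also owning Rosa Abara's interest in Clearview Pharma AG, giving 34% + 66% = 100%.
By sibling attribution (R3), Nadia Abara is treated as also owning Rosa Abara's interest in Harbor Realty LP, giving 30% + 32% = 62%.
Chain via Clearview Pharma AG (R1): 100% × 27% = 27% of Wildmere Shipping BV.
Chain via Harbor Realty LP (R1): 62% × 49% = 30.38% of Wildmere Shipping BV.
Direct interest in Wildmere Shipping BV: 22%.
Aggregating (R2): 27% + 30.38% + 22% = 79.38%.
79.38% exceeds the 5% threshold, so Nadia is a related party to Wildmere Shipping BV.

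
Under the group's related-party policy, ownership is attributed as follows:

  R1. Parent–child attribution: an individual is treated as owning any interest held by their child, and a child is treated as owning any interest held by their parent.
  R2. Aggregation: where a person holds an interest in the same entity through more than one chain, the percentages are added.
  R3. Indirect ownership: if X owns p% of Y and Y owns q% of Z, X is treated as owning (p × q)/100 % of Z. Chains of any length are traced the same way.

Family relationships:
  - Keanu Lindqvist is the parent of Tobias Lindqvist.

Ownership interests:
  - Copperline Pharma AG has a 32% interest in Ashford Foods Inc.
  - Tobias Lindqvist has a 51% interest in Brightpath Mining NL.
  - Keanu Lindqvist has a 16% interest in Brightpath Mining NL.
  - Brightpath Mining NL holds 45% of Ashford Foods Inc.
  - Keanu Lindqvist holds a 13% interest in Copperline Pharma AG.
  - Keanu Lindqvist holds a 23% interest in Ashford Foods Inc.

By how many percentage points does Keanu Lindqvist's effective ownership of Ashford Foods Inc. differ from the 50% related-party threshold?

By parent–child attribution (R1), Keanu Lindqvist is treated as also owning Tobias Lindqvist's interest in Brightpath Mining NL, giving 16% + 51% = 67%.
Chain via Copperline Pharma AG (R3): 13% × 32% = 4.16% of Ashford Foods Inc.
Chain via Brightpath Mining NL (R3): 67% × 45% = 30.15% of Ashford Foods Inc.
Direct interest in Ashford Foods Inc: 23%.
Aggregating (R2): 4.16% + 30.15% + 23% = 57.31%.
57.31% exceeds the 50% threshold by 7.31 percentage points.

7.31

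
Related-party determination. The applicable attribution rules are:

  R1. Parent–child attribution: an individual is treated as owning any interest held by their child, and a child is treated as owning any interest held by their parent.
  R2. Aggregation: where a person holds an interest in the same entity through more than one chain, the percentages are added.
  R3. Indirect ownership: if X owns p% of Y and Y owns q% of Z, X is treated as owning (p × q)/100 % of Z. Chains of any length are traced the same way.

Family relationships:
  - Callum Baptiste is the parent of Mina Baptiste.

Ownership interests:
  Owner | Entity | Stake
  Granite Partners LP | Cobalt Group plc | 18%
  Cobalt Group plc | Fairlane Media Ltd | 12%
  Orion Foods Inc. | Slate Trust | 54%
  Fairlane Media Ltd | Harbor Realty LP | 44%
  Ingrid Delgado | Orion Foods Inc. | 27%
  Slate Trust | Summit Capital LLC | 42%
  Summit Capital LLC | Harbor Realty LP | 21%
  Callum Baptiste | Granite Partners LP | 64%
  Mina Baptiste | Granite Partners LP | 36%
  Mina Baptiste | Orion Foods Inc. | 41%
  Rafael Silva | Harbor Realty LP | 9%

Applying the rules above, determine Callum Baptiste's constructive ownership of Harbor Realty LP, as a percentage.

By parent–child attribution (R1), Callum Baptiste is treated as also owning Mina Baptiste's interest in Granite Partners LP, giving 64% + 36% = 100%.
By parent–child attribution (R1), Callum Baptiste is treated as owning Mina Baptiste's 41% interest in Orion Foods Inc.
Chain via Granite Partners LP → Cobalt Group plc → Fairlane Media Ltd (R3): 100% × 18% × 12% × 44% = 0.9504% of Harbor Realty LP.
Chain via Orion Foods Inc. → Slate Trust → Summit Capital LLC (R3): 41% × 54% × 42% × 21% = 1.952748% of Harbor Realty LP.
Aggregating (R2): 0.9504% + 1.952748% = 2.903148%.

2.903148%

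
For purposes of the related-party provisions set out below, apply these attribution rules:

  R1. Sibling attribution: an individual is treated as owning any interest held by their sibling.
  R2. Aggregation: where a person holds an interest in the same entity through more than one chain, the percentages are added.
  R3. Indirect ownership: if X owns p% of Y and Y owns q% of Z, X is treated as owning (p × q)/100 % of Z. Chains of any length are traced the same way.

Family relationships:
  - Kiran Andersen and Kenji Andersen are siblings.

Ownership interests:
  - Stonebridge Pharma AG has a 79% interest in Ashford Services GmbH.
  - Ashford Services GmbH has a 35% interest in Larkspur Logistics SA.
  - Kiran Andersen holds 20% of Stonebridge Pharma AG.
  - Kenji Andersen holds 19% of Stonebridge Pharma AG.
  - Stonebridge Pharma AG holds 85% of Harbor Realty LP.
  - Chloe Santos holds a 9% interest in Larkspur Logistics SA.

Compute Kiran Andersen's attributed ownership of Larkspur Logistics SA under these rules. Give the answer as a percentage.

10.7835%

By sibling attribution (R1), Kiran Andersen is treated as also owning Kenji Andersen's interest in Stonebridge Pharma AG, giving 20% + 19% = 39%.
Chain via Stonebridge Pharma AG → Ashford Services GmbH (R3): 39% × 79% × 35% = 10.7835% of Larkspur Logistics SA.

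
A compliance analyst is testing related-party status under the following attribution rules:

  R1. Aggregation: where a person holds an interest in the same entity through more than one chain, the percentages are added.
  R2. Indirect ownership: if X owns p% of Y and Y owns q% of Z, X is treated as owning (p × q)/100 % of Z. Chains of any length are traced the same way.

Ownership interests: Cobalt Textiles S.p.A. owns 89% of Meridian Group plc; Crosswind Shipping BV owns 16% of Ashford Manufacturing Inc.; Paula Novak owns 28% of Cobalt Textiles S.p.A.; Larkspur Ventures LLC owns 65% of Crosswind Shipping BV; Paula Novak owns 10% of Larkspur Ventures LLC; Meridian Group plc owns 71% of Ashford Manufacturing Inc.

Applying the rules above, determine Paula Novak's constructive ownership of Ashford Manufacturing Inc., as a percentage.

Chain via Cobalt Textiles S.p.A. → Meridian Group plc (R2): 28% × 89% × 71% = 17.6932% of Ashford Manufacturing Inc.
Chain via Larkspur Ventures LLC → Crosswind Shipping BV (R2): 10% × 65% × 16% = 1.04% of Ashford Manufacturing Inc.
Aggregating (R1): 17.6932% + 1.04% = 18.7332%.

18.7332%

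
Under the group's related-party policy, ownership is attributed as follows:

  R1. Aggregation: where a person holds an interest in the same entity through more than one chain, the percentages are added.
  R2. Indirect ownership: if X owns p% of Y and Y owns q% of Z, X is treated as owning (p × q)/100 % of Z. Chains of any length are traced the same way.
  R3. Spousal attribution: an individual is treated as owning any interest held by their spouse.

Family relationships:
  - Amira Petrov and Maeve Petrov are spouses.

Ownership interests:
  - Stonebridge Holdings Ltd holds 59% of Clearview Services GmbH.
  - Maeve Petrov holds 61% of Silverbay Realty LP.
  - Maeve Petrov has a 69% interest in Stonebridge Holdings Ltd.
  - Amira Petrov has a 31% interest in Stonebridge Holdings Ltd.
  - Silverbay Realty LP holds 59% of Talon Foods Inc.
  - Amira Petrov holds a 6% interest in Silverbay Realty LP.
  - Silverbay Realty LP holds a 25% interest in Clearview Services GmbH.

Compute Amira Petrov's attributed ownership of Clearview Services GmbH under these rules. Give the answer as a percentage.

75.75%

By spousal attribution (R3), Amira Petrov is treated as also owning Maeve Petrov's interest in Silverbay Realty LP, giving 6% + 61% = 67%.
By spousal attribution (R3), Amira Petrov is treated as also owning Maeve Petrov's interest in Stonebridge Holdings Ltd, giving 31% + 69% = 100%.
Chain via Silverbay Realty LP (R2): 67% × 25% = 16.75% of Clearview Services GmbH.
Chain via Stonebridge Holdings Ltd (R2): 100% × 59% = 59% of Clearview Services GmbH.
Aggregating (R1): 16.75% + 59% = 75.75%.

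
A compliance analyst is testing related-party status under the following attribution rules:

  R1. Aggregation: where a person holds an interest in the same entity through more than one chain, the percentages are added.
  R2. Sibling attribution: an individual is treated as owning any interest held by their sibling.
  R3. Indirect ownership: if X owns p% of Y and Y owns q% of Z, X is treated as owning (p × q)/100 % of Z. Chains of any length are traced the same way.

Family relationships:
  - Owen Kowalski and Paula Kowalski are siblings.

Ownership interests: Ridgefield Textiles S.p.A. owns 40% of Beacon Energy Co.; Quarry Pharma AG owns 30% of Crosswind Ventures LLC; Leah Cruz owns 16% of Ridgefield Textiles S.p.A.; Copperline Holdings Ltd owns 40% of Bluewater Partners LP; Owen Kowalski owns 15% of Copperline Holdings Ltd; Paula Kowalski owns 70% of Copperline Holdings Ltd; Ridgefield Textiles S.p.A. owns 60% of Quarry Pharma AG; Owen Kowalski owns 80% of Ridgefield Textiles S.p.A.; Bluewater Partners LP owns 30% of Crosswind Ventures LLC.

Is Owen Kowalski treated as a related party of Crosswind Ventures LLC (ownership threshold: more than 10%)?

By sibling attribution (R2), Owen Kowalski is treated as also owning Paula Kowalski's interest in Copperline Holdings Ltd, giving 15% + 70% = 85%.
Chain via Copperline Holdings Ltd → Bluewater Partners LP (R3): 85% × 40% × 30% = 10.2% of Crosswind Ventures LLC.
Chain via Ridgefield Textiles S.p.A. → Quarry Pharma AG (R3): 80% × 60% × 30% = 14.4% of Crosswind Ventures LLC.
Aggregating (R1): 10.2% + 14.4% = 24.6%.
24.6% exceeds the 10% threshold, so Owen is a related party to Crosswind Ventures LLC.

Yes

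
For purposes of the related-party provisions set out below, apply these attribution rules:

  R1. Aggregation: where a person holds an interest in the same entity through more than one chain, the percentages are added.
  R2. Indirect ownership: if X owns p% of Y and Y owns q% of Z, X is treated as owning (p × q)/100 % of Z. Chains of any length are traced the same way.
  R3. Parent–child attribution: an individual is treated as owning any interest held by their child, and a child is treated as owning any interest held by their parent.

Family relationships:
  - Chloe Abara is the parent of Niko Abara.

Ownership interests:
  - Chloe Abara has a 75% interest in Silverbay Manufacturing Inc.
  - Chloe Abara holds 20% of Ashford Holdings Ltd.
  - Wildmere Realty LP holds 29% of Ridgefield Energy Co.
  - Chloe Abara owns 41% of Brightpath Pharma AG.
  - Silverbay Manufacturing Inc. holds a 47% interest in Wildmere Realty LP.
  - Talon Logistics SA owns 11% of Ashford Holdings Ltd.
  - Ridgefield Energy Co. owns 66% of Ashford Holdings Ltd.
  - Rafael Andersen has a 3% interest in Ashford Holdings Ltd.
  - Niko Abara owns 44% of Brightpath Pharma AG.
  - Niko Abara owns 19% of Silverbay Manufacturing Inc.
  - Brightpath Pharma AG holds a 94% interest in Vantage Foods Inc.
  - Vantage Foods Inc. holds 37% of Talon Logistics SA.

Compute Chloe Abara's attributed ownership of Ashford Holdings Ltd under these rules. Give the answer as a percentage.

By parent–child attribution (R3), Chloe Abara is treated as also owning Niko Abara's interest in Brightpath Pharma AG, giving 41% + 44% = 85%.
By parent–child attribution (R3), Chloe Abara is treated as also owning Niko Abara's interest in Silverbay Manufacturing Inc, giving 75% + 19% = 94%.
Chain via Brightpath Pharma AG → Vantage Foods Inc. → Talon Logistics SA (R2): 85% × 94% × 37% × 11% = 3.25193% of Ashford Holdings Ltd.
Chain via Silverbay Manufacturing Inc. → Wildmere Realty LP → Ridgefield Energy Co. (R2): 94% × 47% × 29% × 66% = 8.456052% of Ashford Holdings Ltd.
Direct interest in Ashford Holdings Ltd: 20%.
Aggregating (R1): 3.25193% + 8.456052% + 20% = 31.707982%.

31.707982%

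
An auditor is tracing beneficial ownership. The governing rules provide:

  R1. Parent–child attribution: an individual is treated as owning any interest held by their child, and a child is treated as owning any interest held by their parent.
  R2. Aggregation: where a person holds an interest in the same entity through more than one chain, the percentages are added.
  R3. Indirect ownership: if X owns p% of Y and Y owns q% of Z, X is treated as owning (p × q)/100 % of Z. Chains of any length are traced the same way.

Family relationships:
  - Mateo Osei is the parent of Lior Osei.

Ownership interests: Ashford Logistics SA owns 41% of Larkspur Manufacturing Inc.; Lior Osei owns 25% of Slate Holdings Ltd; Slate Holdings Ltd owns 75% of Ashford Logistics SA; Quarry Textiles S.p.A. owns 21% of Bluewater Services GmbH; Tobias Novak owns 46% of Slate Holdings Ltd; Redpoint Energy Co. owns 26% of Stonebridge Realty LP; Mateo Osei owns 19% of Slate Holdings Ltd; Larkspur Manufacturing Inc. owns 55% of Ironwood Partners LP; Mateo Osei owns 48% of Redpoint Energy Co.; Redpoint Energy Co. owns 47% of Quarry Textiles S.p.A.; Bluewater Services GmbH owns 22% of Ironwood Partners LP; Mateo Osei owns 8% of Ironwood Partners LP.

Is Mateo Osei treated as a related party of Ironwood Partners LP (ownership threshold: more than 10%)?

Yes

By parent–child attribution (R1), Mateo Osei is treated as also owning Lior Osei's interest in Slate Holdings Ltd, giving 19% + 25% = 44%.
Chain via Redpoint Energy Co. → Quarry Textiles S.p.A. → Bluewater Services GmbH (R3): 48% × 47% × 21% × 22% = 1.042272% of Ironwood Partners LP.
Chain via Slate Holdings Ltd → Ashford Logistics SA → Larkspur Manufacturing Inc. (R3): 44% × 75% × 41% × 55% = 7.4415% of Ironwood Partners LP.
Direct interest in Ironwood Partners LP: 8%.
Aggregating (R2): 1.042272% + 7.4415% + 8% = 16.483772%.
16.483772% exceeds the 10% threshold, so Mateo is a related party to Ironwood Partners LP.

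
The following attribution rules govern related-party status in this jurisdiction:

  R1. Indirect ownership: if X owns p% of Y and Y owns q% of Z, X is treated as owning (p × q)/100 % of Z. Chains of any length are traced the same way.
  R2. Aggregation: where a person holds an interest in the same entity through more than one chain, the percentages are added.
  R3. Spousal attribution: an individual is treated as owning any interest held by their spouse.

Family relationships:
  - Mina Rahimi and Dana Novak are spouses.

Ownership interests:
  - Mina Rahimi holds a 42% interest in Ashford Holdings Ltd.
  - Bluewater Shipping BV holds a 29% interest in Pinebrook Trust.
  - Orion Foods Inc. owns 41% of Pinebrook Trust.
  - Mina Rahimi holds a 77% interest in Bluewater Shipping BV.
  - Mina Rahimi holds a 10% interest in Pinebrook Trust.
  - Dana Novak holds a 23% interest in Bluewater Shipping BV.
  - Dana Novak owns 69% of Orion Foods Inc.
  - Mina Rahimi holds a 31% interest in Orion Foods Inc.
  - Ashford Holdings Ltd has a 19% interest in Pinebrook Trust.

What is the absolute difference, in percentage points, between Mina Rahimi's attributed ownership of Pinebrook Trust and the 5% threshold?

82.98

By spousal attribution (R3), Mina Rahimi is treated as also owning Dana Novak's interest in Bluewater Shipping BV, giving 77% + 23% = 100%.
By spousal attribution (R3), Mina Rahimi is treated as also owning Dana Novak's interest in Orion Foods Inc, giving 31% + 69% = 100%.
Chain via Ashford Holdings Ltd (R1): 42% × 19% = 7.98% of Pinebrook Trust.
Chain via Bluewater Shipping BV (R1): 100% × 29% = 29% of Pinebrook Trust.
Chain via Orion Foods Inc. (R1): 100% × 41% = 41% of Pinebrook Trust.
Direct interest in Pinebrook Trust: 10%.
Aggregating (R2): 7.98% + 29% + 41% + 10% = 87.98%.
87.98% exceeds the 5% threshold by 82.98 percentage points.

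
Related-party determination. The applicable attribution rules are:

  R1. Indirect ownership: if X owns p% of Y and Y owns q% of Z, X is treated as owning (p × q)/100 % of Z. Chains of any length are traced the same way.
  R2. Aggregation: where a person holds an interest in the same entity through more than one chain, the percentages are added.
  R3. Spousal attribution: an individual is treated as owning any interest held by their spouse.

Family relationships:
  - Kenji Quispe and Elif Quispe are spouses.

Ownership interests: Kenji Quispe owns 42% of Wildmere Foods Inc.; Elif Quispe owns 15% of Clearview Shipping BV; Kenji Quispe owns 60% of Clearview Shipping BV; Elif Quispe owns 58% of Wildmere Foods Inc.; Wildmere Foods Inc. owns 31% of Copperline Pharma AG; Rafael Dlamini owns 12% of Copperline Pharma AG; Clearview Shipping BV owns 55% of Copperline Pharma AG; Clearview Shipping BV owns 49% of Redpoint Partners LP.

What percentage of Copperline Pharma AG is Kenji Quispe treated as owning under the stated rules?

By spousal attribution (R3), Kenji Quispe is treated as also owning Elif Quispe's interest in Wildmere Foods Inc, giving 42% + 58% = 100%.
By spousal attribution (R3), Kenji Quispe is treated as also owning Elif Quispe's interest in Clearview Shipping BV, giving 60% + 15% = 75%.
Chain via Wildmere Foods Inc. (R1): 100% × 31% = 31% of Copperline Pharma AG.
Chain via Clearview Shipping BV (R1): 75% × 55% = 41.25% of Copperline Pharma AG.
Aggregating (R2): 31% + 41.25% = 72.25%.

72.25%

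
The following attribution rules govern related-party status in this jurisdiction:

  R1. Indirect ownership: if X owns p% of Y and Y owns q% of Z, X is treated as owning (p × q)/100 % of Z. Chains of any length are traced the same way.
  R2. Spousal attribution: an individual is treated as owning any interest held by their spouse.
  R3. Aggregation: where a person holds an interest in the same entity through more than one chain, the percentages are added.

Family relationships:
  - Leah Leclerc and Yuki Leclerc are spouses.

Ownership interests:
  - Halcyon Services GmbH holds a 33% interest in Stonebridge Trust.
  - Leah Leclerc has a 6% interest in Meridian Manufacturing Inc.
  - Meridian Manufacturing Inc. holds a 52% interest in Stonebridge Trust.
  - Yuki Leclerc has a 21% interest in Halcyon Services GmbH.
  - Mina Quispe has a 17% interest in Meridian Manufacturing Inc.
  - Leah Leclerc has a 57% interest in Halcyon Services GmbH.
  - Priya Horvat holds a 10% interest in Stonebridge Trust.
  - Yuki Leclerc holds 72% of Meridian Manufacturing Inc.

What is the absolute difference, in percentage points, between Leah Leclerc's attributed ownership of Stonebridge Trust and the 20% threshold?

46.3

By spousal attribution (R2), Leah Leclerc is treated as also owning Yuki Leclerc's interest in Meridian Manufacturing Inc, giving 6% + 72% = 78%.
By spousal attribution (R2), Leah Leclerc is treated as also owning Yuki Leclerc's interest in Halcyon Services GmbH, giving 57% + 21% = 78%.
Chain via Meridian Manufacturing Inc. (R1): 78% × 52% = 40.56% of Stonebridge Trust.
Chain via Halcyon Services GmbH (R1): 78% × 33% = 25.74% of Stonebridge Trust.
Aggregating (R3): 40.56% + 25.74% = 66.3%.
66.3% exceeds the 20% threshold by 46.3 percentage points.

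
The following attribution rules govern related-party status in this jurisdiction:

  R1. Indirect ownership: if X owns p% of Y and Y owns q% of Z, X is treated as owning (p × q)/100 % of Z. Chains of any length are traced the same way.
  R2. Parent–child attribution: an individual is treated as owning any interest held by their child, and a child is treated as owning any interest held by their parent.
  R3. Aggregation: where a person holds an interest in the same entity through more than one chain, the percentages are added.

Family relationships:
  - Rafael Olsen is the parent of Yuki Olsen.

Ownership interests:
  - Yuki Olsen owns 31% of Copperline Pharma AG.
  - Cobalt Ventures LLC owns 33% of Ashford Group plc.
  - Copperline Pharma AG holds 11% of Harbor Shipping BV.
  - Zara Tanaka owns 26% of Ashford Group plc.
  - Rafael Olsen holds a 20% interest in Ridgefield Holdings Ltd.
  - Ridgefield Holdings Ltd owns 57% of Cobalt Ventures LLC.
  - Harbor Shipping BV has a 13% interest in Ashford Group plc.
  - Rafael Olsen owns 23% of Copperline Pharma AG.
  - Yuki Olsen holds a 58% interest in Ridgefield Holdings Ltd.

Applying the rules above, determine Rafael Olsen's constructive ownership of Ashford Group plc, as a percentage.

15.444%

By parent–child attribution (R2), Rafael Olsen is treated as also owning Yuki Olsen's interest in Copperline Pharma AG, giving 23% + 31% = 54%.
By parent–child attribution (R2), Rafael Olsen is treated as also owning Yuki Olsen's interest in Ridgefield Holdings Ltd, giving 20% + 58% = 78%.
Chain via Copperline Pharma AG → Harbor Shipping BV (R1): 54% × 11% × 13% = 0.7722% of Ashford Group plc.
Chain via Ridgefield Holdings Ltd → Cobalt Ventures LLC (R1): 78% × 57% × 33% = 14.6718% of Ashford Group plc.
Aggregating (R3): 0.7722% + 14.6718% = 15.444%.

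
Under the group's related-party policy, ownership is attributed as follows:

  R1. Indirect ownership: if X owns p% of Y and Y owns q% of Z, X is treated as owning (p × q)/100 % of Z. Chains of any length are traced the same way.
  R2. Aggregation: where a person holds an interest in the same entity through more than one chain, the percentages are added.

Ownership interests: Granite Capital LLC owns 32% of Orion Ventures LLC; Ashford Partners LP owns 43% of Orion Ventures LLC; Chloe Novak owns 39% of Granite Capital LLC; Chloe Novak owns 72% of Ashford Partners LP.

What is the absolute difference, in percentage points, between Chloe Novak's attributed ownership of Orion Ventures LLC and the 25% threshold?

18.44

Chain via Granite Capital LLC (R1): 39% × 32% = 12.48% of Orion Ventures LLC.
Chain via Ashford Partners LP (R1): 72% × 43% = 30.96% of Orion Ventures LLC.
Aggregating (R2): 12.48% + 30.96% = 43.44%.
43.44% exceeds the 25% threshold by 18.44 percentage points.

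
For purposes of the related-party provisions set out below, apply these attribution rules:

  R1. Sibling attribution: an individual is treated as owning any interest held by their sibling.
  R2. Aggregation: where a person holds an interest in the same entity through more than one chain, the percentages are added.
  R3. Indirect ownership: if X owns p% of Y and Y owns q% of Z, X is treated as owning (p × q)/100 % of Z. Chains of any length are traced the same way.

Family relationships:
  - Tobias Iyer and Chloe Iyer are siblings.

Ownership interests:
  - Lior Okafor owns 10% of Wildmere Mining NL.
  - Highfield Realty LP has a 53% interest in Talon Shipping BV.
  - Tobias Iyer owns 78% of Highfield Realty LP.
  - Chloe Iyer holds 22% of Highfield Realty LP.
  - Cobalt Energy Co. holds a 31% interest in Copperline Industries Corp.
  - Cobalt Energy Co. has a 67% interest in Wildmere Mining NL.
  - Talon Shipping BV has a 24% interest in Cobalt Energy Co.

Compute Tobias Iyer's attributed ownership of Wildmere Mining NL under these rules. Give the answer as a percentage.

By sibling attribution (R1), Tobias Iyer is treated as also owning Chloe Iyer's interest in Highfield Realty LP, giving 78% + 22% = 100%.
Chain via Highfield Realty LP → Talon Shipping BV → Cobalt Energy Co. (R3): 100% × 53% × 24% × 67% = 8.5224% of Wildmere Mining NL.

8.5224%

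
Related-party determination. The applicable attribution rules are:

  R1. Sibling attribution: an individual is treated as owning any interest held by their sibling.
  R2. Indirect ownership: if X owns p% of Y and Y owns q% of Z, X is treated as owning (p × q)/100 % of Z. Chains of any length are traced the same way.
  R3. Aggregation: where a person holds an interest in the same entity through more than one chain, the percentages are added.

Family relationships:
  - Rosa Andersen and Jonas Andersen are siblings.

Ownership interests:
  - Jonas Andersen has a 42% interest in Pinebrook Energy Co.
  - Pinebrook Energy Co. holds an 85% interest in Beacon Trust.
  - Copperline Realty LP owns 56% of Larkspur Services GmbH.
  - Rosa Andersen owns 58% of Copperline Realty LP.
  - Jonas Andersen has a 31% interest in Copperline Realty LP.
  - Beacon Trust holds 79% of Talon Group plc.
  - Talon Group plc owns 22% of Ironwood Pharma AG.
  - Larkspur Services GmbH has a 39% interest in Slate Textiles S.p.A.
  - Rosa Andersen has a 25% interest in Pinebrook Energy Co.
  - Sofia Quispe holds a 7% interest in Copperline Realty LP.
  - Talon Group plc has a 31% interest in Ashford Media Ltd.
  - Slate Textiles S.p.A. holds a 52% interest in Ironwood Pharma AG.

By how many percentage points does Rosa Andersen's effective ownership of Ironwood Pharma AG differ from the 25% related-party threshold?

By sibling attribution (R1), Rosa Andersen is treated as also owning Jonas Andersen's interest in Copperline Realty LP, giving 58% + 31% = 89%.
By sibling attribution (R1), Rosa Andersen is treated as also owning Jonas Andersen's interest in Pinebrook Energy Co, giving 25% + 42% = 67%.
Chain via Copperline Realty LP → Larkspur Services GmbH → Slate Textiles S.p.A. (R2): 89% × 56% × 39% × 52% = 10.107552% of Ironwood Pharma AG.
Chain via Pinebrook Energy Co. → Beacon Trust → Talon Group plc (R2): 67% × 85% × 79% × 22% = 9.89791% of Ironwood Pharma AG.
Aggregating (R3): 10.107552% + 9.89791% = 20.005462%.
20.005462% falls short of the 25% threshold by 4.994538 percentage points.

4.994538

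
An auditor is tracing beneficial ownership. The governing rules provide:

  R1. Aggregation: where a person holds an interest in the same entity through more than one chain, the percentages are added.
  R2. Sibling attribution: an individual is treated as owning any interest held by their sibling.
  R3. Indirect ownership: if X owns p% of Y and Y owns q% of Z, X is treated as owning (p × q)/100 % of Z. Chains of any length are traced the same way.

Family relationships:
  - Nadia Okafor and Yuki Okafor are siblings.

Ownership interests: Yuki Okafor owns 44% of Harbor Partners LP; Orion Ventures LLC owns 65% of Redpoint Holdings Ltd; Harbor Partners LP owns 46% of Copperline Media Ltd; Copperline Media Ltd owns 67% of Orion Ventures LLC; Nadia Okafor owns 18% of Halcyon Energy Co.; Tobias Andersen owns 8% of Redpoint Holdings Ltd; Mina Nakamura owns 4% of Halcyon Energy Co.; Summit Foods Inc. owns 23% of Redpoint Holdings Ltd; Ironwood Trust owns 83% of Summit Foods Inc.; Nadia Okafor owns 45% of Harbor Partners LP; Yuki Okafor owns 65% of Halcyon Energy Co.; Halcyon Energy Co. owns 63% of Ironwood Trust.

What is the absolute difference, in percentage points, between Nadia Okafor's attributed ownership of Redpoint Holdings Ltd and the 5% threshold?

By sibling attribution (R2), Nadia Okafor is treated as also owning Yuki Okafor's interest in Harbor Partners LP, giving 45% + 44% = 89%.
By sibling attribution (R2), Nadia Okafor is treated as also owning Yuki Okafor's interest in Halcyon Energy Co, giving 18% + 65% = 83%.
Chain via Harbor Partners LP → Copperline Media Ltd → Orion Ventures LLC (R3): 89% × 46% × 67% × 65% = 17.82937% of Redpoint Holdings Ltd.
Chain via Halcyon Energy Co. → Ironwood Trust → Summit Foods Inc. (R3): 83% × 63% × 83% × 23% = 9.982161% of Redpoint Holdings Ltd.
Aggregating (R1): 17.82937% + 9.982161% = 27.811531%.
27.811531% exceeds the 5% threshold by 22.811531 percentage points.

22.811531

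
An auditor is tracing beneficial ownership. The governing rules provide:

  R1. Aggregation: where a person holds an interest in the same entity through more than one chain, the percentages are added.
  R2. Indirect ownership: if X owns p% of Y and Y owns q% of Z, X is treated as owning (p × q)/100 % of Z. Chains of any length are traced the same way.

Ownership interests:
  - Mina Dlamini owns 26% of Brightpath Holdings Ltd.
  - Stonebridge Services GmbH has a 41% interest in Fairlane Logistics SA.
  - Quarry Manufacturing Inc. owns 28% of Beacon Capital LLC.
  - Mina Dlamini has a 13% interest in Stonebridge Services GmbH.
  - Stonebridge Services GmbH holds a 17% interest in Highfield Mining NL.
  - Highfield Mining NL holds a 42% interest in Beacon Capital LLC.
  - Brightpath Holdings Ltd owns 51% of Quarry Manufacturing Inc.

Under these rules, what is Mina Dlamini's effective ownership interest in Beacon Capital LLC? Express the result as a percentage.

4.641%

Chain via Stonebridge Services GmbH → Highfield Mining NL (R2): 13% × 17% × 42% = 0.9282% of Beacon Capital LLC.
Chain via Brightpath Holdings Ltd → Quarry Manufacturing Inc. (R2): 26% × 51% × 28% = 3.7128% of Beacon Capital LLC.
Aggregating (R1): 0.9282% + 3.7128% = 4.641%.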